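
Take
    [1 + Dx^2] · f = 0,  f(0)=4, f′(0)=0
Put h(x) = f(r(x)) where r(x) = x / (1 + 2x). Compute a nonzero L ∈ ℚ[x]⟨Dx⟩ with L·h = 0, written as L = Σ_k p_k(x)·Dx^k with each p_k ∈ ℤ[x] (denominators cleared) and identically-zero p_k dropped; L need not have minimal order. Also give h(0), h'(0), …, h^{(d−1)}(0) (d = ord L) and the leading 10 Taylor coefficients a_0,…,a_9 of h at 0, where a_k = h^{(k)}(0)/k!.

f: a_k = 4, 0, -2, 0, 1/6, 0, -1/180, 0, 1/10080, 0, …
f∘r: x↦r, Dx↦Dx/r' in L_f ⇒ L₀.
L = 1 + (4 + 24·x + 48·x^2 + 32·x^3)·Dx + (1 + 8·x + 24·x^2 + 32·x^3 + 16·x^4)·Dx^2  (order 2).
h: a_k = 4, 0, -2, 8, -143/6, 188/3, -27601/180, 1787/5, -8095583/10080, 1103647/630, …
ICs: h(0) = 4, h′(0) = 0.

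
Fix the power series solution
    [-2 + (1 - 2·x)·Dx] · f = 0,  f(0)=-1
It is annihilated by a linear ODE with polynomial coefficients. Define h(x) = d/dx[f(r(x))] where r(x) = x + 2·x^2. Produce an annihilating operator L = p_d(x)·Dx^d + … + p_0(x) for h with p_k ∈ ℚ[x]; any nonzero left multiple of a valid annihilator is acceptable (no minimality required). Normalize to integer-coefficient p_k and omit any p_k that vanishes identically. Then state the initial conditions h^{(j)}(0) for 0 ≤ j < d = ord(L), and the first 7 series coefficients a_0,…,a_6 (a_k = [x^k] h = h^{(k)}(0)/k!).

L = (8 + 24·x + 48·x^2) + (-1 - 2·x + 12·x^2 + 16·x^3)·Dx  (order 1).
h: a_k = -2, -16, -72, -320, -1280, -4992, -18816, …
ICs: h(0) = -2.

f: a_k = -1, -2, -4, -8, -16, -32, -64, …
h₀=f(r): pull back L_f along r ⇒ L₀.
h=h₀': d/dx-closure on L₀ ⇒ L.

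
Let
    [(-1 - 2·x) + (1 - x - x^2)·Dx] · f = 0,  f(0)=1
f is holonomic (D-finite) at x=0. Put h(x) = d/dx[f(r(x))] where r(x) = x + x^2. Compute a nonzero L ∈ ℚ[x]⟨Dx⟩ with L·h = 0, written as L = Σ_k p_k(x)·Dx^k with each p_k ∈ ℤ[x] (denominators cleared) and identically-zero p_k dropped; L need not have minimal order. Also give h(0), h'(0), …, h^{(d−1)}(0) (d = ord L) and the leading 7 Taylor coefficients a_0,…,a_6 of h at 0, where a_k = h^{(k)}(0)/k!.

f: a_k = 1, 1, 2, 3, 5, 8, 13, …
Substitute x→r, Dx→(1/r')Dx; clear ⇒ L₀.
Differentiate: ansatz ord ≤ ord L₀ ⇒ L.
L = (6 + 24·x + 48·x^2 + 68·x^3 + 84·x^4 + 60·x^5 + 20·x^6) + (-1 - 3·x + 12·x^3 + 25·x^4 + 24·x^5 + 14·x^6 + 4·x^7)·Dx  (order 1).
h: a_k = 1, 6, 21, 64, 185, 516, 1393, …
ICs: h(0) = 1.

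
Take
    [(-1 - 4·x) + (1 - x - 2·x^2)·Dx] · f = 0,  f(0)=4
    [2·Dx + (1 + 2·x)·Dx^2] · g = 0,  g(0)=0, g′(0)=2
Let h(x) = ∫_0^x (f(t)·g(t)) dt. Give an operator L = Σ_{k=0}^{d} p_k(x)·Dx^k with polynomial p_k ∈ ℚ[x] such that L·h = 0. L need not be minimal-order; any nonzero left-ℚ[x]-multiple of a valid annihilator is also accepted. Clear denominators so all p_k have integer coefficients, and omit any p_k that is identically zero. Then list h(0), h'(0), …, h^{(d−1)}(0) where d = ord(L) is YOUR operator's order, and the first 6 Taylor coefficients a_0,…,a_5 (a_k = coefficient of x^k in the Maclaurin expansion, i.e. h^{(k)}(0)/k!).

L = (6 + 16·x)·Dx + (14·x + 20·x^2)·Dx^2 + (-1 - x + 4·x^2 + 4·x^3)·Dx^3  (order 3).
h: a_k = 0, 0, 4, 0, 20/3, 32/15, …
ICs: h(0) = 0, h′(0) = 0, h′′(0) = 8.

f: a_k = 4, 4, 12, 20, 44, 84, …
g: a_k = 0, 2, -2, 8/3, -4, 32/5, …
Sym-product of L_f,L_g gives L₀ (≤ ord 2).
Integrate: L := L₀·Dx.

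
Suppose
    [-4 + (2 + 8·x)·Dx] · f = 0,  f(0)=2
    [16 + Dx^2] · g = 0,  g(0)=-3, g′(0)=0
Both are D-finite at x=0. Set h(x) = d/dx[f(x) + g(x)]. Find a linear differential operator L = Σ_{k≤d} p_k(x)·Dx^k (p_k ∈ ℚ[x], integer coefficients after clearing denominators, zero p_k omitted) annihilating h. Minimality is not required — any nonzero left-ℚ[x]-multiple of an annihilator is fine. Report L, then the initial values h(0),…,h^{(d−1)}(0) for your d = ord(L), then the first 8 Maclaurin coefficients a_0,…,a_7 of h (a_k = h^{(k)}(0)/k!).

L = (-608 - 1024·x - 2048·x^2) + (-112 - 960·x - 3072·x^2 - 4096·x^3)·Dx + (-38 - 64·x - 128·x^2)·Dx^2 + (-7 - 60·x - 192·x^2 - 256·x^3)·Dx^3  (order 3).
h: a_k = 4, 40, 24, -208, 280, -4528/5, 3696, -1445536/105, …
ICs: h(0) = 4, h′(0) = 40, h′′(0) = 48.

f: a_k = 2, 4, -4, 8, -20, 56, -168, 528, …
g: a_k = -3, 0, 24, 0, -32, 0, 256/15, 0, …
f+g: L₀ = lclm(L_f,L_g), ord ≤ 1+2.
h₀' ⇒ L via d/dx closure of L₀.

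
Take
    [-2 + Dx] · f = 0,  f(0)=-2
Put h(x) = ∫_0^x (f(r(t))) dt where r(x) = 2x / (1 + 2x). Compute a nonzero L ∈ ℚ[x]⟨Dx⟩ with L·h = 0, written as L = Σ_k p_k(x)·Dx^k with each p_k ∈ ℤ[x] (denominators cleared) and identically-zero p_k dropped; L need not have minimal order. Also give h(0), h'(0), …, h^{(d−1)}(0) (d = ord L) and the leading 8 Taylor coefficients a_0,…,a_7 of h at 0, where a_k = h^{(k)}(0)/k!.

L = -4·Dx + (1 + 4·x + 4·x^2)·Dx^2  (order 2).
h: a_k = 0, -2, -4, 0, 8/3, -64/15, 64/15, -512/315, …
ICs: h(0) = 0, h′(0) = -2.

f: a_k = -2, -4, -4, -8/3, -4/3, -8/15, -8/45, -16/315, …
L₀ from L_f via x↦r, Dx↦r'^{-1}Dx.
h=∫₀ˣh₀: take L = L₀·Dx.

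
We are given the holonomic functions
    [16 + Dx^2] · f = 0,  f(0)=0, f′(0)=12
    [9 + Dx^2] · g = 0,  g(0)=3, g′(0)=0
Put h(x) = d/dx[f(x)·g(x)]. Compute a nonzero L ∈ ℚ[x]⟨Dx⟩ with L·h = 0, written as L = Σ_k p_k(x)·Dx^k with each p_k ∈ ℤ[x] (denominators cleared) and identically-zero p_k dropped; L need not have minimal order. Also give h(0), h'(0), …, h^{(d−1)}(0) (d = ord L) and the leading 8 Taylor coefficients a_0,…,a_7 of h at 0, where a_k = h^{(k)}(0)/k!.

f: a_k = 0, 12, 0, -32, 0, 128/5, 0, -1024/105, …
g: a_k = 3, 0, -27/2, 0, 81/8, 0, -243/80, 0, …
f·g: L₀ = L_f ⊗_s L_g, ord ≤ 2·2.
Derive L from L₀ (diff closure).
L = 49 + 50·Dx^2 + Dx^4  (order 4).
h: a_k = 36, 0, -774, 0, 6303/2, 0, -102943/20, 0, …
ICs: h(0) = 36, h′(0) = 0, h′′(0) = -1548, h′′′(0) = 0.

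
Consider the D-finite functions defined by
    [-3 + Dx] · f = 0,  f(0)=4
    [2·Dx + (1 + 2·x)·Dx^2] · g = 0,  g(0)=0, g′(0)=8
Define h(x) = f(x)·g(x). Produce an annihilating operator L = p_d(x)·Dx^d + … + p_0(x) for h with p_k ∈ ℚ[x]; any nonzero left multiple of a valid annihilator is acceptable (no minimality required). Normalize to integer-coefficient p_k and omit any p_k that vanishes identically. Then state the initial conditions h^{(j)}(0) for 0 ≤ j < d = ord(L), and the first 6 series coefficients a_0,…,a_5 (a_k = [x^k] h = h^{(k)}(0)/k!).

f: a_k = 4, 12, 18, 18, 27/2, 81/10, …
g: a_k = 0, 8, -8, 32/3, -16, 128/5, …
f·g: L₀ = L_f ⊗_s L_g, ord ≤ 1·2.
L = (3 + 18·x) + (-4 - 12·x)·Dx + (1 + 2·x)·Dx^2  (order 2).
h: a_k = 0, 32, 64, 272/3, 64, 332/5, …
ICs: h(0) = 0, h′(0) = 32.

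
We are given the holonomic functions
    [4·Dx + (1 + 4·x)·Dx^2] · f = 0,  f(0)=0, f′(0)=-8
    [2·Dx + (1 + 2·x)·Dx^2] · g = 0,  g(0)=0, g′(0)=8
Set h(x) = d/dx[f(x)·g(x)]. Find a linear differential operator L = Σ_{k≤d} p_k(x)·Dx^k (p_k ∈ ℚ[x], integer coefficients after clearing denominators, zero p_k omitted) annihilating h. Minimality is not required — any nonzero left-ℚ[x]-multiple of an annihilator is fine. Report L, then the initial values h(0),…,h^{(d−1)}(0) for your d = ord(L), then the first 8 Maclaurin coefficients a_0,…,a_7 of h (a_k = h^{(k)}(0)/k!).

L = (160 + 768·x + 1024·x^2) + (264 + 2144·x + 5760·x^2 + 5120·x^3)·Dx + (64 + 720·x + 2976·x^2 + 5376·x^3 + 3584·x^4)·Dx^2 + (3 + 44·x + 252·x^2 + 704·x^3 + 960·x^4 + 512·x^5)·Dx^3  (order 3).
h: a_k = 0, -128, 576, -6656/3, 8320, -469504/15, 594944/5, -9601024/21, …
ICs: h(0) = 0, h′(0) = -128, h′′(0) = 1152.

f: a_k = 0, -8, 16, -128/3, 128, -2048/5, 4096/3, -32768/7, …
g: a_k = 0, 8, -8, 32/3, -16, 128/5, -128/3, 512/7, …
Sym-product of L_f,L_g gives L₀ (≤ ord 4).
h₀' ⇒ L via d/dx closure of L₀.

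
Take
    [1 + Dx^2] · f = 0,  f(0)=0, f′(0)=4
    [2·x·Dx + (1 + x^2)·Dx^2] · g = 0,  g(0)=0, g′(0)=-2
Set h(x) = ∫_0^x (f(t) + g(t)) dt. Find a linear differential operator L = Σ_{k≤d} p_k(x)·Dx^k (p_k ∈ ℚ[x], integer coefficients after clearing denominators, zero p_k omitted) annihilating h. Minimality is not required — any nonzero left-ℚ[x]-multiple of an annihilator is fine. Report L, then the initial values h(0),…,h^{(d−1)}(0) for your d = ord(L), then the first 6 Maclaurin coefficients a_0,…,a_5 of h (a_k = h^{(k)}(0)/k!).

L = (-22·x + 28·x^3 + 2·x^5)·Dx^2 + (-1 + 7·x^2 + 9·x^4 + x^6)·Dx^3 + (-22·x + 28·x^3 + 2·x^5)·Dx^4 + (-1 + 7·x^2 + 9·x^4 + x^6)·Dx^5  (order 5).
h: a_k = 0, 0, 1, 0, 0, 0, …
ICs: h(0) = 0, h′(0) = 0, h′′(0) = 2, h′′′(0) = 0, h′′′′(0) = 0.

f: a_k = 0, 4, 0, -2/3, 0, 1/30, …
g: a_k = 0, -2, 0, 2/3, 0, -2/5, …
L₀ := lclm(L_f,L_g); ord L₀ ≤ 2+2.
h=∫h₀ ⇒ L = L₀·Dx.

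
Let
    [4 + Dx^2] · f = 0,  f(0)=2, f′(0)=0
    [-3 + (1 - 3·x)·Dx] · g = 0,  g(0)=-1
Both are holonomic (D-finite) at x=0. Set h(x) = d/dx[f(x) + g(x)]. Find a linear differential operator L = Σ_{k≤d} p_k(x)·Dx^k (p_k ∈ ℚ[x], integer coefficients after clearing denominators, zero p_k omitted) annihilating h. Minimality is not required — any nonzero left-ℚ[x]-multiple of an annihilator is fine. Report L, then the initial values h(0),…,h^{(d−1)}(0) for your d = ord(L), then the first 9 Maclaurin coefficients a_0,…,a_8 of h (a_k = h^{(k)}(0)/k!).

f: a_k = 2, 0, -4, 0, 4/3, 0, -8/45, 0, 4/315, …
g: a_k = -1, -3, -9, -27, -81, -243, -729, -2187, -6561, …
Sum ⇒ L₀ = lclm(L_f,L_g) in ℚ(x)⟨Dx⟩.
Derive L from L₀ (diff closure).
L = (1344 - 288·x + 432·x^2) + (-116 + 396·x - 216·x^2 + 216·x^3)·Dx + (336 - 72·x + 108·x^2)·Dx^2 + (-29 + 99·x - 54·x^2 + 54·x^3)·Dx^3  (order 3).
h: a_k = -3, -26, -81, -956/3, -1215, -65626/15, -15309, -16533688/315, -177147, …
ICs: h(0) = -3, h′(0) = -26, h′′(0) = -162.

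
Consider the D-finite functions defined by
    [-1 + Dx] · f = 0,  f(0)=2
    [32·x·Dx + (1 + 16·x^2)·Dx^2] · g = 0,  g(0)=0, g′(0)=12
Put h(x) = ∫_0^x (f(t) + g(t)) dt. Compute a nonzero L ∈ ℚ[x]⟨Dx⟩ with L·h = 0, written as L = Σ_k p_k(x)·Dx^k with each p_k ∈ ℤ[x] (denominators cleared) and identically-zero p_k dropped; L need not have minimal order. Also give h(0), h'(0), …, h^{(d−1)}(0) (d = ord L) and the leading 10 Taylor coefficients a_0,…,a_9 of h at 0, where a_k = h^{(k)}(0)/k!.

f: a_k = 2, 2, 1, 1/3, 1/12, 1/60, 1/360, 1/2520, 1/20160, 1/181440, …
g: a_k = 0, 12, 0, -64, 0, 3072/5, 0, -49152/7, 0, 262144/3, …
f+g: L₀ = lclm(L_f,L_g), ord ≤ 1+2.
h=∫h₀ ⇒ L = L₀·Dx.
L = (32 - 32·x - 1536·x^2 - 512·x^3)·Dx^2 + (-33 + 1504·x^2 - 256·x^4)·Dx^3 + (1 + 32·x + 32·x^2 + 512·x^3 + 256·x^4)·Dx^4  (order 4).
h: a_k = 0, 2, 7, 1/3, -191/12, 1/60, 7373/72, 1/2520, -2527817/2880, 1/181440, …
ICs: h(0) = 0, h′(0) = 2, h′′(0) = 14, h′′′(0) = 2.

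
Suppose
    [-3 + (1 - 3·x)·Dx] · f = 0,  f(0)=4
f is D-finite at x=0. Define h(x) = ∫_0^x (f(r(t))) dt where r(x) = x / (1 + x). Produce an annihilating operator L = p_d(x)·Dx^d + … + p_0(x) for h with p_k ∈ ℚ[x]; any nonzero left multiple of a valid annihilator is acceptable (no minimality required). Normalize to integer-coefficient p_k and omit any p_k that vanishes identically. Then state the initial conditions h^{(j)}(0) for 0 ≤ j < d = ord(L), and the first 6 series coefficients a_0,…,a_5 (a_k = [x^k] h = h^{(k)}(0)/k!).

L = 3·Dx + (-1 + x + 2·x^2)·Dx^2  (order 2).
h: a_k = 0, 4, 6, 8, 12, 96/5, …
ICs: h(0) = 0, h′(0) = 4.

f: a_k = 4, 12, 36, 108, 324, 972, …
Change of var in L_f (x↦r) gives L₀.
h=∫₀ˣh₀: take L = L₀·Dx.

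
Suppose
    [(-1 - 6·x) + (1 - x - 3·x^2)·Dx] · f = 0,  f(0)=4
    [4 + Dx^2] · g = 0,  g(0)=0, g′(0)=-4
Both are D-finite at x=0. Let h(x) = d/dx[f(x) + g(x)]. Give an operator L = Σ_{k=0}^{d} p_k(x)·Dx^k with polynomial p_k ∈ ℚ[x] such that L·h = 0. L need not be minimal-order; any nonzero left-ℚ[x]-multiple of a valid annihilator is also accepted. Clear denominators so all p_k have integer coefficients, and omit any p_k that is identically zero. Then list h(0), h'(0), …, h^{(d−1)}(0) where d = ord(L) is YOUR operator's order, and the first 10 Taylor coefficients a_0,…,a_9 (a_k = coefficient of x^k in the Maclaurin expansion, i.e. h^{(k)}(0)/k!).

f: a_k = 4, 4, 16, 28, 76, 160, 388, 868, 2032, 4636, …
g: a_k = 0, -4, 0, 8/3, 0, -8/15, 0, 16/315, 0, -8/2835, …
L₀ := lclm(L_f,L_g); ord L₀ ≤ 1+2.
Differentiate: ansatz ord ≤ ord L₀ ⇒ L.
L = (976 + 5056·x + 17104·x^2 + 11760·x^3 + 18720·x^4 + 3888·x^5 + 3888·x^6) + (-92 - 516·x + 372·x^2 + 1232·x^3 + 2280·x^4 + 3240·x^5 + 1512·x^6 + 1296·x^7)·Dx + (244 + 1264·x + 4276·x^2 + 2940·x^3 + 4680·x^4 + 972·x^5 + 972·x^6)·Dx^2 + (-23 - 129·x + 93·x^2 + 308·x^3 + 570·x^4 + 810·x^5 + 378·x^6 + 324·x^7)·Dx^3  (order 3).
h: a_k = 0, 32, 92, 304, 2392/3, 2328, 273436/45, 16256, 13143052/315, 107320, …
ICs: h(0) = 0, h′(0) = 32, h′′(0) = 184.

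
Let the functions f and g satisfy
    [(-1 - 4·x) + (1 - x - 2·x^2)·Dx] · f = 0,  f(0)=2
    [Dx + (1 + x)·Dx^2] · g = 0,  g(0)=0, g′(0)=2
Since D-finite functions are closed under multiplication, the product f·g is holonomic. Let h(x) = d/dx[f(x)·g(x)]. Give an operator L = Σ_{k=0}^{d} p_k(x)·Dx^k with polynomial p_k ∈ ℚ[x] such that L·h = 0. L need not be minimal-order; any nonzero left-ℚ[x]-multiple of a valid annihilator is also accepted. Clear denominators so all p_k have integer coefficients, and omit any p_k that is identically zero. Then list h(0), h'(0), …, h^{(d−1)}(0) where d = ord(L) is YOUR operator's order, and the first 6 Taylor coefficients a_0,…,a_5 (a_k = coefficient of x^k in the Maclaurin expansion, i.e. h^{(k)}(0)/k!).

f: a_k = 2, 2, 6, 10, 22, 42, …
g: a_k = 0, 2, -1, 2/3, -1/2, 2/5, …
L₀ := L_f ⊗_s L_g (sym. prod.), ord ≤ 2.
h₀' ⇒ L via d/dx closure of L₀.
L = (72 + 180·x + 144·x^2) + (13 + 93·x + 192·x^2 + 112·x^3)·Dx + (-5 - 8·x + 15·x^2 + 34·x^3 + 16·x^4)·Dx^2  (order 2).
h: a_k = 4, 4, 34, 172/3, 189, 1974/5, …
ICs: h(0) = 4, h′(0) = 4.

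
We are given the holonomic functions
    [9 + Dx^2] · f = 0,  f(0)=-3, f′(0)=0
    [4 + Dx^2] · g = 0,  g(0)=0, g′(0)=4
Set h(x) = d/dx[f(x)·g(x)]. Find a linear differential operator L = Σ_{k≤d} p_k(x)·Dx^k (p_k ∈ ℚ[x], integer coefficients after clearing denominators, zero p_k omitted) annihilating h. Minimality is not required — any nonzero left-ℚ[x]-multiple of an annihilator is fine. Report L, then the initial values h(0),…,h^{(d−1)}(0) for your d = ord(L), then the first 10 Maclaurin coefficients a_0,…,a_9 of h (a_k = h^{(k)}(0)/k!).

L = 25 + 26·Dx^2 + Dx^4  (order 4).
h: a_k = -12, 0, 186, 0, -781/2, 0, 19531/60, 0, -488281/3360, 0, …
ICs: h(0) = -12, h′(0) = 0, h′′(0) = 372, h′′′(0) = 0.

f: a_k = -3, 0, 27/2, 0, -81/8, 0, 243/80, 0, -2187/4480, 0, …
g: a_k = 0, 4, 0, -8/3, 0, 8/15, 0, -16/315, 0, 8/2835, …
h₀=f·g: eliminate ⇒ L₀, order ≤ 2·2.
h₀' ⇒ L via d/dx closure of L₀.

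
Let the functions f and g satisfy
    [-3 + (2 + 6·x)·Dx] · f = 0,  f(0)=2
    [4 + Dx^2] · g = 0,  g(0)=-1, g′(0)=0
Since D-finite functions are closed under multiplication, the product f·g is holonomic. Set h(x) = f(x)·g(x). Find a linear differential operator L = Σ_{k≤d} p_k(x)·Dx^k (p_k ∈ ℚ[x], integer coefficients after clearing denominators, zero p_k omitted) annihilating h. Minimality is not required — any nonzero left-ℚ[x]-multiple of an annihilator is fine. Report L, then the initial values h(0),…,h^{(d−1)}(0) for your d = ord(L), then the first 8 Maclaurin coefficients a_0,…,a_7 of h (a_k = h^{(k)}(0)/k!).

L = (43 + 96·x + 144·x^2) + (-12 - 36·x)·Dx + (4 + 24·x + 36·x^2)·Dx^2  (order 2).
h: a_k = -2, -3, 25/4, 21/8, 95/192, -1093/128, 435961/23040, -704789/15360, …
ICs: h(0) = -2, h′(0) = -3.

f: a_k = 2, 3, -9/4, 27/8, -405/64, 1701/128, -15309/512, 72171/1024, …
g: a_k = -1, 0, 2, 0, -2/3, 0, 4/45, 0, …
L₀ := L_f ⊗_s L_g (sym. prod.), ord ≤ 2.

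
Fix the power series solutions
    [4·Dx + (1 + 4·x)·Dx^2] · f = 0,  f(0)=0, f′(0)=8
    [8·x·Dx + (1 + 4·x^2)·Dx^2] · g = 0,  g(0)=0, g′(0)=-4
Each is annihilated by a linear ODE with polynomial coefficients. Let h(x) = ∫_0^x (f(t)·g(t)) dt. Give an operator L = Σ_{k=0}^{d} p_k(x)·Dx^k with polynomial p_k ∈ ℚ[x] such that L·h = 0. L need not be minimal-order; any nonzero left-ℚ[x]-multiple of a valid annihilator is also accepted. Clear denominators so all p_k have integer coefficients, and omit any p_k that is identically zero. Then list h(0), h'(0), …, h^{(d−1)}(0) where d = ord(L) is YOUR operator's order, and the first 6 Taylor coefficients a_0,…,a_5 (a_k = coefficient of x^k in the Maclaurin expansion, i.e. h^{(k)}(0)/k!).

f: a_k = 0, 8, -16, 128/3, -128, 2048/5, …
g: a_k = 0, -4, 0, 16/3, 0, -64/5, …
Sym-product of L_f,L_g gives L₀ (≤ ord 4).
h=∫₀ˣh₀: take L = L₀·Dx.
L = (96 + 640·x + 1408·x^2 + 7680·x^3 + 15360·x^4 + 26624·x^5 + 8192·x^7)·Dx^2 + (24 + 320·x + 2656·x^2 + 9728·x^3 + 28160·x^4 + 47616·x^5 + 71680·x^6 + 6144·x^7 + 28672·x^8)·Dx^3 + (12 + 104·x + 672·x^2 + 2976·x^3 + 8256·x^4 + 18048·x^5 + 24576·x^6 + 35328·x^7 + 6144·x^8 + 16384·x^9)·Dx^4 + (1 + 12·x + 68·x^2 + 256·x^3 + 696·x^4 + 1536·x^5 + 2688·x^6 + 3072·x^7 + 4224·x^8 + 1024·x^9 + 2048·x^10)·Dx^5  (order 5).
h: a_k = 0, 0, 0, -32/3, 16, -128/5, …
ICs: h(0) = 0, h′(0) = 0, h′′(0) = 0, h′′′(0) = -64, h′′′′(0) = 384.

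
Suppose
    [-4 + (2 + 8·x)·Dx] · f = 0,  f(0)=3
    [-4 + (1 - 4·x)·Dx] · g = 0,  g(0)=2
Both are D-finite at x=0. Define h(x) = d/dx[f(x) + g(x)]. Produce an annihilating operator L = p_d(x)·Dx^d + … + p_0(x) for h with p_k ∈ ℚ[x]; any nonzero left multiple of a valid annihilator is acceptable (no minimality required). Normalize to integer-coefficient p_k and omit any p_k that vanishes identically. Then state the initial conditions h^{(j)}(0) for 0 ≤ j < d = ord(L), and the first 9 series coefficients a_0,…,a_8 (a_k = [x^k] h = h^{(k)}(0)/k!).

L = (-144 - 192·x) + (-42 - 432·x - 672·x^2)·Dx + (5 + 12·x - 80·x^2 - 192·x^3)·Dx^2  (order 2).
h: a_k = 14, 52, 420, 1928, 10660, 47640, 234920, 1027984, 4795812, …
ICs: h(0) = 14, h′(0) = 52.

f: a_k = 3, 6, -6, 12, -30, 84, -252, 792, -2574, …
g: a_k = 2, 8, 32, 128, 512, 2048, 8192, 32768, 131072, …
Sum ⇒ L₀ = lclm(L_f,L_g) in ℚ(x)⟨Dx⟩.
h₀' ⇒ L via d/dx closure of L₀.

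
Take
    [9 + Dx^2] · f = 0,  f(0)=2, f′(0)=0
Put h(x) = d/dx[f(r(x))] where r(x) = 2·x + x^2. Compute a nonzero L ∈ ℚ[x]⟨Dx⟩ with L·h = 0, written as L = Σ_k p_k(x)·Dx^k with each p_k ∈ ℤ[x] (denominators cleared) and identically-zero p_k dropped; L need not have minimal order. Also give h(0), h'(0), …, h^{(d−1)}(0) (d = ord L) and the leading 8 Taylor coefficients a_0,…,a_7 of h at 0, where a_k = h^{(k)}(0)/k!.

f: a_k = 2, 0, -9, 0, 27/4, 0, -81/40, 0, …
Change of var in L_f (x↦r) gives L₀.
Differentiate: ansatz ord ≤ ord L₀ ⇒ L.
L = (39 + 144·x + 216·x^2 + 144·x^3 + 36·x^4) + (-3 - 3·x)·Dx + (1 + 2·x + x^2)·Dx^2  (order 2).
h: a_k = 0, -72, -108, 396, 1080, 972/5, -11718/5, -110862/35, …
ICs: h(0) = 0, h′(0) = -72.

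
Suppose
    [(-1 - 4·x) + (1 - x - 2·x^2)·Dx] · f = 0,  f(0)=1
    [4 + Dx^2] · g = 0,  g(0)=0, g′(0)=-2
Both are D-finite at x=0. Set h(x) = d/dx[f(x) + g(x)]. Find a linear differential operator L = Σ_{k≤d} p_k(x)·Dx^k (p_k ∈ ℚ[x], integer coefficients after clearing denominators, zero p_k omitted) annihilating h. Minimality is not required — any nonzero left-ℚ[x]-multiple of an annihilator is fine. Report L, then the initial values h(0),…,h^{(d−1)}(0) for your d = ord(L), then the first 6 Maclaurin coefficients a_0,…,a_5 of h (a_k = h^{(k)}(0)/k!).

f: a_k = 1, 1, 3, 5, 11, 21, …
g: a_k = 0, -2, 0, 4/3, 0, -4/15, …
Sum ⇒ L₀ = lclm(L_f,L_g) in ℚ(x)⟨Dx⟩.
h₀' ⇒ L via d/dx closure of L₀.
L = (576 + 2400·x + 5616·x^2 + 3360·x^3 + 3840·x^4 + 1152·x^5 + 768·x^6) + (-68 - 236·x + 240·x^2 + 488·x^3 + 560·x^4 + 672·x^5 + 448·x^6 + 256·x^7)·Dx + (144 + 600·x + 1404·x^2 + 840·x^3 + 960·x^4 + 288·x^5 + 192·x^6)·Dx^2 + (-17 - 59·x + 60·x^2 + 122·x^3 + 140·x^4 + 168·x^5 + 112·x^6 + 64·x^7)·Dx^3  (order 3).
h: a_k = -1, 6, 19, 44, 311/3, 258, …
ICs: h(0) = -1, h′(0) = 6, h′′(0) = 38.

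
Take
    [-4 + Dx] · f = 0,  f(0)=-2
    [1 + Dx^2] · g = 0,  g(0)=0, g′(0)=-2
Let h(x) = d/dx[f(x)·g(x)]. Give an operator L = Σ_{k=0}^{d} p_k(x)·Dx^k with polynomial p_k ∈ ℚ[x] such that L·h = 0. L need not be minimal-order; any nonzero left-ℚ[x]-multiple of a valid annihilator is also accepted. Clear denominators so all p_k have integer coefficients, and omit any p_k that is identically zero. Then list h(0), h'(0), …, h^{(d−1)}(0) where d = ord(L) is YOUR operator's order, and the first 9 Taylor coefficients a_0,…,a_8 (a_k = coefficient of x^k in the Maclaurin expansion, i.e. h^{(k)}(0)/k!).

f: a_k = -2, -8, -16, -64/3, -64/3, -256/15, -512/45, -2048/315, -1024/315, …
g: a_k = 0, -2, 0, 1/3, 0, -1/60, 0, 1/2520, 0, …
f·g: L₀ = L_f ⊗_s L_g, ord ≤ 1·2.
Derive L from L₀ (diff closure).
L = 17 - 8·Dx + Dx^2  (order 2).
h: a_k = 4, 32, 94, 160, 1121/6, 2444/15, 20047/180, 184/3, 277441/10080, …
ICs: h(0) = 4, h′(0) = 32.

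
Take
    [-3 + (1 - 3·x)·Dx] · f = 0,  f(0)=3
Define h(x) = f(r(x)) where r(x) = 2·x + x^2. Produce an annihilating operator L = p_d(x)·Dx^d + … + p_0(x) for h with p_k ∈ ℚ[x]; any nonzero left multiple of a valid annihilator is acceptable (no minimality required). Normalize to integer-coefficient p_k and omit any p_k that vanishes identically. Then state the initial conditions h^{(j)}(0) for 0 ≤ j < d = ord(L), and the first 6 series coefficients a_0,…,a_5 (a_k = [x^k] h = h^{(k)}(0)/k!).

f: a_k = 3, 9, 27, 81, 243, 729, …
Substitute x→r, Dx→(1/r')Dx; clear ⇒ L₀.
L = (6 + 6·x) + (-1 + 6·x + 3·x^2)·Dx  (order 1).
h: a_k = 3, 18, 117, 756, 4887, 31590, …
ICs: h(0) = 3.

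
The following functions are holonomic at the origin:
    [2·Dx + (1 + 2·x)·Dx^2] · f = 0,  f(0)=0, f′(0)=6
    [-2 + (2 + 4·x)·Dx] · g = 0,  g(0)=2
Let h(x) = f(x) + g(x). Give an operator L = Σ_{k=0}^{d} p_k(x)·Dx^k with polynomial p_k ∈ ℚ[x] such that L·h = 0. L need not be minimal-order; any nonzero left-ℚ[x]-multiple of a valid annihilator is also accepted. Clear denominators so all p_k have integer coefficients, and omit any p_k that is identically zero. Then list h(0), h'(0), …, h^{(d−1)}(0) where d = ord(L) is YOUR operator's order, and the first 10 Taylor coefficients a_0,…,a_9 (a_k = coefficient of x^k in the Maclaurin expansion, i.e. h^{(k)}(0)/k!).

f: a_k = 0, 6, -6, 8, -12, 96/5, -32, 384/7, -96, 512/3, …
g: a_k = 2, 2, -1, 1, -5/4, 7/4, -21/8, 33/8, -429/64, 715/64, …
h₀=f+g: left-lcm gives L₀, ord ≤ 3.
L = 2·Dx + (5 + 10·x)·Dx^2 + (1 + 4·x + 4·x^2)·Dx^3  (order 3).
h: a_k = 2, 8, -7, 9, -53/4, 419/20, -277/8, 3303/56, -6573/64, 34913/192, …
ICs: h(0) = 2, h′(0) = 8, h′′(0) = -14.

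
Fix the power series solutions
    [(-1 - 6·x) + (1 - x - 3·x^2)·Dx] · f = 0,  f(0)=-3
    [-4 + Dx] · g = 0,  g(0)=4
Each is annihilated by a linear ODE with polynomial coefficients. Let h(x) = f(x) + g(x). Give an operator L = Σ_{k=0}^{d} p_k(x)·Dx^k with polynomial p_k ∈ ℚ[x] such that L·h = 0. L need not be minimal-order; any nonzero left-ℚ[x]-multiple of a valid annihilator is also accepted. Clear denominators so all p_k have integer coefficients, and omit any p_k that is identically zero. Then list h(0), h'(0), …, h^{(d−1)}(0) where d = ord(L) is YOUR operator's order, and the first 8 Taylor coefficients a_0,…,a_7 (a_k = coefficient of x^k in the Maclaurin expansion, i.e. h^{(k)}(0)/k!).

f: a_k = -3, -3, -12, -21, -57, -120, -291, -651, …
g: a_k = 4, 16, 32, 128/3, 128/3, 512/15, 1024/45, 4096/315, …
f+g: L₀ = lclm(L_f,L_g), ord ≤ 1+1.
L = (-16 + 8·x - 360·x^2 - 288·x^3) + (-8 + 50·x + 134·x^2 - 96·x^3 - 144·x^4)·Dx + (3 - 13·x - 11·x^2 + 42·x^3 + 36·x^4)·Dx^2  (order 2).
h: a_k = 1, 13, 20, 65/3, -43/3, -1288/15, -12071/45, -200969/315, …
ICs: h(0) = 1, h′(0) = 13.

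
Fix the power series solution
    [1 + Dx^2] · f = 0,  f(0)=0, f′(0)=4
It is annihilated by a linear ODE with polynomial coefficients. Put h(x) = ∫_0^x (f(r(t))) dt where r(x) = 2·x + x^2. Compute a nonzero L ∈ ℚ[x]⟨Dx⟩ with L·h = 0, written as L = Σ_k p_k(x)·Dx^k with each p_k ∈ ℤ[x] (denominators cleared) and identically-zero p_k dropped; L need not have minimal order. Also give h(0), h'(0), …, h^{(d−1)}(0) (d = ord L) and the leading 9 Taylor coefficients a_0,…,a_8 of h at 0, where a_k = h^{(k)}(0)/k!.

L = (4 + 12·x + 12·x^2 + 4·x^3)·Dx - Dx^2 + (1 + x)·Dx^3  (order 3).
h: a_k = 0, 0, 4, 4/3, -4/3, -8/5, -22/45, 2/7, 101/315, …
ICs: h(0) = 0, h′(0) = 0, h′′(0) = 8.

f: a_k = 0, 4, 0, -2/3, 0, 1/30, 0, -1/1260, 0, …
L₀ from L_f via x↦r, Dx↦r'^{-1}Dx.
h=∫₀ˣh₀: take L = L₀·Dx.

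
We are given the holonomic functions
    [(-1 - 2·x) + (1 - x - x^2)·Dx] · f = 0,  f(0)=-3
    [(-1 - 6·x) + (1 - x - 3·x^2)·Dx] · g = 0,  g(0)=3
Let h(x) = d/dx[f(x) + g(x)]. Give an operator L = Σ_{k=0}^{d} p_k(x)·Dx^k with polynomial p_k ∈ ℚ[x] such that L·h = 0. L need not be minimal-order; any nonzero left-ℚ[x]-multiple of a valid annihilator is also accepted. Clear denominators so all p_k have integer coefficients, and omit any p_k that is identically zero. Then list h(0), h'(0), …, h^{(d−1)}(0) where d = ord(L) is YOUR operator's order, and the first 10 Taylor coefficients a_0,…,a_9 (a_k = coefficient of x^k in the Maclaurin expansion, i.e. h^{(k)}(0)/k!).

L = (-6 - 168·x - 180·x^2 - 600·x^3 - 930·x^4 - 792·x^5 + 324·x^6) + (6 + 42·x + 48·x^2 + 72·x^3 - 138·x^4 - 894·x^5 - 360·x^6 + 216·x^7)·Dx + (-1 + 2·x - 9·x^2 + 82·x^4 - 6·x^5 - 143·x^6 - 24·x^7 + 27·x^8)·Dx^2  (order 2).
h: a_k = 0, 12, 36, 168, 480, 1512, 4116, 11376, 29808, 77820, …
ICs: h(0) = 0, h′(0) = 12.

f: a_k = -3, -3, -6, -9, -15, -24, -39, -63, -102, -165, …
g: a_k = 3, 3, 12, 21, 57, 120, 291, 651, 1524, 3477, …
h₀=f+g: left-lcm gives L₀, ord ≤ 2.
Differentiate: ansatz ord ≤ ord L₀ ⇒ L.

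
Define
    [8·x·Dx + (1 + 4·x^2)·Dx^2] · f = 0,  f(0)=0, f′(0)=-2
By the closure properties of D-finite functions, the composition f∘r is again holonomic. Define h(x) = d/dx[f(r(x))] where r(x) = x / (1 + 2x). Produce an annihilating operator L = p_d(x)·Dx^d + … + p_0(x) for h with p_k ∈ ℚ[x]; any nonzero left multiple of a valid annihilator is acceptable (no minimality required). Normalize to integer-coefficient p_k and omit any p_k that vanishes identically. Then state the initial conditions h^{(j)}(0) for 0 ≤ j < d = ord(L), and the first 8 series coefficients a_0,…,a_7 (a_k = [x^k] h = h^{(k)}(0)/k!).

L = (4 + 16·x) + (1 + 4·x + 8·x^2)·Dx  (order 1).
h: a_k = -2, 8, -16, 0, 128, -512, 1024, 0, …
ICs: h(0) = -2.

f: a_k = 0, -2, 0, 8/3, 0, -32/5, 0, 128/7, …
f∘r: x↦r, Dx↦Dx/r' in L_f ⇒ L₀.
h₀' ⇒ L via d/dx closure of L₀.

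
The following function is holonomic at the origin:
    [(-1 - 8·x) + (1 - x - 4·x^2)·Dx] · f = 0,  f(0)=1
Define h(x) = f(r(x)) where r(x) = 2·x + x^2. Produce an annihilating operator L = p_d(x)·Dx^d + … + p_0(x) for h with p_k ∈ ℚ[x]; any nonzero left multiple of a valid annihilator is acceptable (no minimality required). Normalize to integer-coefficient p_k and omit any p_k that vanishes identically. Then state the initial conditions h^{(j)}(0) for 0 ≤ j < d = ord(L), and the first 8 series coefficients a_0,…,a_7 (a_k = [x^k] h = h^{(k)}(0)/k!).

f: a_k = 1, 1, 5, 9, 29, 65, 181, 441, …
h₀=f(r): pull back L_f along r ⇒ L₀.
L = (2 + 34·x + 48·x^2 + 16·x^3) + (-1 + 2·x + 17·x^2 + 16·x^3 + 4·x^4)·Dx  (order 1).
h: a_k = 1, 2, 21, 92, 577, 3062, 17489, 96632, …
ICs: h(0) = 1.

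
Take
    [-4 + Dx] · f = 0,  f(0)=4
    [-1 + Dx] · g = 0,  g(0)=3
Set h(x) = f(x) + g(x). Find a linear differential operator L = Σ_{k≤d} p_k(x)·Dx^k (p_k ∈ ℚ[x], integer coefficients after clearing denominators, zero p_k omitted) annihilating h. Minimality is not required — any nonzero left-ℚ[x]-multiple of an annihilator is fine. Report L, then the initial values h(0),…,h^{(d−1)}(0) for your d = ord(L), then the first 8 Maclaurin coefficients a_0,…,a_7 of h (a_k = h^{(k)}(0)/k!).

f: a_k = 4, 16, 32, 128/3, 128/3, 512/15, 1024/45, 4096/315, …
g: a_k = 3, 3, 3/2, 1/2, 1/8, 1/40, 1/240, 1/1680, …
L₀ := lclm(L_f,L_g); ord L₀ ≤ 1+1.
L = 4 - 5·Dx + Dx^2  (order 2).
h: a_k = 7, 19, 67/2, 259/6, 1027/24, 4099/120, 16387/720, 65539/5040, …
ICs: h(0) = 7, h′(0) = 19.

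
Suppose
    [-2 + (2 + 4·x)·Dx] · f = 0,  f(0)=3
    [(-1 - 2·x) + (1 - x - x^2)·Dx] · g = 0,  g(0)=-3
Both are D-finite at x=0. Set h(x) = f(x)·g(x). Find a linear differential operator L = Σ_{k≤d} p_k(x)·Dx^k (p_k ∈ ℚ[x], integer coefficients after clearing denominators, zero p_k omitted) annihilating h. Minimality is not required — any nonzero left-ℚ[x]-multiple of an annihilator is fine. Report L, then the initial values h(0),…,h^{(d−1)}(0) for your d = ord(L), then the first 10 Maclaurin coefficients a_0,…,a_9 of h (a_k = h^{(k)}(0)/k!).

f: a_k = 3, 3, -3/2, 3/2, -15/8, 21/8, -63/16, 99/16, -1287/128, 2145/128, …
g: a_k = -3, -3, -6, -9, -15, -24, -39, -63, -102, -165, …
f·g: L₀ = L_f ⊗_s L_g, ord ≤ 1·1.
L = (2 + 3·x + 3·x^2) + (-1 - x + 3·x^2 + 2·x^3)·Dx  (order 1).
h: a_k = -9, -18, -45/2, -45, -495/8, -459/4, -2637/16, -2385/8, -55395/128, -49995/64, …
ICs: h(0) = -9.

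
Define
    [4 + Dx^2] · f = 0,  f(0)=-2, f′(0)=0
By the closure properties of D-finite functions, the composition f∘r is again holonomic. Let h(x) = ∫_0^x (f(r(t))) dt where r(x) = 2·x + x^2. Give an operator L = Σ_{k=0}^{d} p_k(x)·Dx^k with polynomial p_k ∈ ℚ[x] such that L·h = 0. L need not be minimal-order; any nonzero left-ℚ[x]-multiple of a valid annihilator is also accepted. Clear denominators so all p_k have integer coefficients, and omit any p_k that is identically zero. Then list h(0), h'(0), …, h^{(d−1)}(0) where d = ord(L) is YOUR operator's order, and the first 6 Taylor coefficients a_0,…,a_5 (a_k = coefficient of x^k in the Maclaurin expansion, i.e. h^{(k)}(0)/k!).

f: a_k = -2, 0, 4, 0, -4/3, 0, …
L₀ from L_f via x↦r, Dx↦r'^{-1}Dx.
h=∫h₀ ⇒ L = L₀·Dx.
L = (16 + 48·x + 48·x^2 + 16·x^3)·Dx - Dx^2 + (1 + x)·Dx^3  (order 3).
h: a_k = 0, -2, 0, 16/3, 4, -52/15, …
ICs: h(0) = 0, h′(0) = -2, h′′(0) = 0.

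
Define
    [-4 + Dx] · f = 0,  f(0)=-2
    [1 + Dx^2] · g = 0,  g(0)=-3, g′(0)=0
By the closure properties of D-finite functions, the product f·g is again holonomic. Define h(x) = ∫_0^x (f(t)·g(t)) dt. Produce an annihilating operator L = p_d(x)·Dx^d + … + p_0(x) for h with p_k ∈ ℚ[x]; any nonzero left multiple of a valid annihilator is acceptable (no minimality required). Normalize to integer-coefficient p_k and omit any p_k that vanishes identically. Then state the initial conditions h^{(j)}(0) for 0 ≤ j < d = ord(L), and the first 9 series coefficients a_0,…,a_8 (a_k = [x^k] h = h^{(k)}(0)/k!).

f: a_k = -2, -8, -16, -64/3, -64/3, -256/15, -512/45, -2048/315, -1024/315, …
g: a_k = -3, 0, 3/2, 0, -1/8, 0, 1/240, 0, -1/13440, …
h₀=f·g: eliminate ⇒ L₀, order ≤ 1·2.
∫: right-multiply L₀ by Dx.
L = 17·Dx - 8·Dx^2 + Dx^3  (order 3).
h: a_k = 0, 6, 12, 15, 13, 161/20, 101/30, 33/56, -727/1680, …
ICs: h(0) = 0, h′(0) = 6, h′′(0) = 24.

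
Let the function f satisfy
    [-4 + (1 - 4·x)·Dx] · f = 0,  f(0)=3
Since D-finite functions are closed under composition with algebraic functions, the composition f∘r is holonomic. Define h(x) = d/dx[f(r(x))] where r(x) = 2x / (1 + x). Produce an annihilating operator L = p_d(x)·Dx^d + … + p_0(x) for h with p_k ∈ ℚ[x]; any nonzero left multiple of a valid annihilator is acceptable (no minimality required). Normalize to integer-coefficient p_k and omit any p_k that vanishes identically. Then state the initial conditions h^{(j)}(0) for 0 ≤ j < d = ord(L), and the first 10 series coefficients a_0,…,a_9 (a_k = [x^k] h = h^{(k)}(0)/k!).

L = 14 + (-1 + 7·x)·Dx  (order 1).
h: a_k = 24, 336, 3528, 32928, 288120, 2420208, 19765032, 158120256, 1245197016, 9684865680, …
ICs: h(0) = 24.

f: a_k = 3, 12, 48, 192, 768, 3072, 12288, 49152, 196608, 786432, …
h₀=f(r): pull back L_f along r ⇒ L₀.
Differentiate: ansatz ord ≤ ord L₀ ⇒ L.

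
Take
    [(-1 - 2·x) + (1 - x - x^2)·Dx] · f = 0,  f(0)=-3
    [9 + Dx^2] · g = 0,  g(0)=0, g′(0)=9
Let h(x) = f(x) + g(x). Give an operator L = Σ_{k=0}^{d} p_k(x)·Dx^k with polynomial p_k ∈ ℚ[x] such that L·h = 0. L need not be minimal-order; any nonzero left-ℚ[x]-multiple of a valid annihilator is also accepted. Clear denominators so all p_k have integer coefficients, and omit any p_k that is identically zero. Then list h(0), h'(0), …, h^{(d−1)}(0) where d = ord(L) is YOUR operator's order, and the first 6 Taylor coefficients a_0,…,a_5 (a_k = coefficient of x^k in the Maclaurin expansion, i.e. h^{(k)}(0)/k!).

L = (243 + 432·x - 81·x^2 + 216·x^3 + 405·x^4 + 162·x^5) + (-117 + 225·x + 36·x^2 - 297·x^3 + 54·x^4 + 243·x^5 + 81·x^6)·Dx + (27 + 48·x - 9·x^2 + 24·x^3 + 45·x^4 + 18·x^5)·Dx^2 + (-13 + 25·x + 4·x^2 - 33·x^3 + 6·x^4 + 27·x^5 + 9·x^6)·Dx^3  (order 3).
h: a_k = -3, 6, -6, -45/2, -15, -717/40, …
ICs: h(0) = -3, h′(0) = 6, h′′(0) = -12.

f: a_k = -3, -3, -6, -9, -15, -24, …
g: a_k = 0, 9, 0, -27/2, 0, 243/40, …
Weyl lclm of L_f,L_g ⇒ L₀ (ord ≤ 3).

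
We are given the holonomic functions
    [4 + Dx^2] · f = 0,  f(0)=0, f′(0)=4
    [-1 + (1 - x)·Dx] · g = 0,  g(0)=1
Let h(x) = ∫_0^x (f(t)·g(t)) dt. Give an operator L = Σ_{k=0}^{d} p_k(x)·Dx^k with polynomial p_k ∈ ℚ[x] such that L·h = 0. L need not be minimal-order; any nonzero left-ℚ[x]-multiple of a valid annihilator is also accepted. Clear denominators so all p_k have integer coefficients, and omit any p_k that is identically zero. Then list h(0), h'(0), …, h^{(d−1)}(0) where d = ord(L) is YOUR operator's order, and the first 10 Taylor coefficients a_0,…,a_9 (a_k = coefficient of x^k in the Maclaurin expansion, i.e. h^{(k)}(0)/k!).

f: a_k = 0, 4, 0, -8/3, 0, 8/15, 0, -16/315, 0, 8/2835, …
g: a_k = 1, 1, 1, 1, 1, 1, 1, 1, 1, 1, …
h₀=f·g: eliminate ⇒ L₀, order ≤ 2·1.
h=∫h₀ ⇒ L = L₀·Dx.
L = (-4 + 4·x)·Dx + 2·Dx^2 + (-1 + x)·Dx^3  (order 3).
h: a_k = 0, 0, 2, 4/3, 1/3, 4/15, 14/45, 4/15, 143/630, 572/2835, …
ICs: h(0) = 0, h′(0) = 0, h′′(0) = 4.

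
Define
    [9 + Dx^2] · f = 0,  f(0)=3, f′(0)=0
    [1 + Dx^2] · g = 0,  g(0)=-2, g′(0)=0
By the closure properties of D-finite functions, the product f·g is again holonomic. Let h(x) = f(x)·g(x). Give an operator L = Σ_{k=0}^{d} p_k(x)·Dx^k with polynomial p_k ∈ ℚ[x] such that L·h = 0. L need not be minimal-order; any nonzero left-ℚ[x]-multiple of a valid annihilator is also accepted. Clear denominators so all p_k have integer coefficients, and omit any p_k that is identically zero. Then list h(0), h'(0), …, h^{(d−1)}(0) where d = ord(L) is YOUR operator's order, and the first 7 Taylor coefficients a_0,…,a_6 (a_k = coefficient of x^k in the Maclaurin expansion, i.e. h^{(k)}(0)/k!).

f: a_k = 3, 0, -27/2, 0, 81/8, 0, -243/80, …
g: a_k = -2, 0, 1, 0, -1/12, 0, 1/360, …
f·g: L₀ = L_f ⊗_s L_g, ord ≤ 2·2.
L = 64 + 20·Dx^2 + Dx^4  (order 4).
h: a_k = -6, 0, 30, 0, -34, 0, 52/3, …
ICs: h(0) = -6, h′(0) = 0, h′′(0) = 60, h′′′(0) = 0.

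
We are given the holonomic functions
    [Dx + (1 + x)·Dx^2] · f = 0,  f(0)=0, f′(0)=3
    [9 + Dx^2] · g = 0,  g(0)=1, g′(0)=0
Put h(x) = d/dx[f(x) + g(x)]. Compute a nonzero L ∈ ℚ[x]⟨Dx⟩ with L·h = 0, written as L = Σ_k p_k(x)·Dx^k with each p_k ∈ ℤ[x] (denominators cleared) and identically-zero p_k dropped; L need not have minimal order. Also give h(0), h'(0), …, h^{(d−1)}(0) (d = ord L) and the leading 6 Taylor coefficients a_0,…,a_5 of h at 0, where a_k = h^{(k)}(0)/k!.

f: a_k = 0, 3, -3/2, 1, -3/4, 3/5, …
g: a_k = 1, 0, -9/2, 0, 27/8, 0, …
L₀ := lclm(L_f,L_g); ord L₀ ≤ 2+2.
h=h₀': d/dx-closure on L₀ ⇒ L.
L = (135 + 162·x + 81·x^2) + (99 + 261·x + 243·x^2 + 81·x^3)·Dx + (15 + 18·x + 9·x^2)·Dx^2 + (11 + 29·x + 27·x^2 + 9·x^3)·Dx^3  (order 3).
h: a_k = 3, -12, 3, 21/2, 3, -363/40, …
ICs: h(0) = 3, h′(0) = -12, h′′(0) = 6.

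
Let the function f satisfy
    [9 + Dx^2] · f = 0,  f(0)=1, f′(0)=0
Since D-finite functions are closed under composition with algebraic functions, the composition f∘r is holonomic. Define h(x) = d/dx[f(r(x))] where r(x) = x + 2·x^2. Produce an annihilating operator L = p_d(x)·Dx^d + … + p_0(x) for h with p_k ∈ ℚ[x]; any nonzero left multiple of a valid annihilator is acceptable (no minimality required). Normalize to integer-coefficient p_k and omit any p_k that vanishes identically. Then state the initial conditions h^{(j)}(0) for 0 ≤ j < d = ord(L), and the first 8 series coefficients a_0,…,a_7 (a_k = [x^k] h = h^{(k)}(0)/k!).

f: a_k = 1, 0, -9/2, 0, 27/8, 0, -81/80, 0, …
Change of var in L_f (x↦r) gives L₀.
Differentiate: ansatz ord ≤ ord L₀ ⇒ L.
L = (57 + 144·x + 864·x^2 + 2304·x^3 + 2304·x^4) + (-12 - 48·x)·Dx + (1 + 8·x + 16·x^2)·Dx^2  (order 2).
h: a_k = 0, -9, -54, -117/2, 135, 19197/40, 13419/20, -29511/560, …
ICs: h(0) = 0, h′(0) = -9.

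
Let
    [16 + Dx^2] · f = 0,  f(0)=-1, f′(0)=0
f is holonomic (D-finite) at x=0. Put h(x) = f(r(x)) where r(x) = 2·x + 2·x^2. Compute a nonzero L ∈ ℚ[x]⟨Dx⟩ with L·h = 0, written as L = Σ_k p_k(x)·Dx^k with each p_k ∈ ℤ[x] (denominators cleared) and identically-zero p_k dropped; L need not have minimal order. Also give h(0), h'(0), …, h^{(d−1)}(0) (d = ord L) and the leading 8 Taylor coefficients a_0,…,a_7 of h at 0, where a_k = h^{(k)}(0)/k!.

L = (64 + 384·x + 768·x^2 + 512·x^3) - 2·Dx + (1 + 2·x)·Dx^2  (order 2).
h: a_k = -1, 0, 32, 64, -416/3, -2048/3, -29696/45, 22528/15, …
ICs: h(0) = -1, h′(0) = 0.

f: a_k = -1, 0, 8, 0, -32/3, 0, 256/45, 0, …
f∘r: x↦r, Dx↦Dx/r' in L_f ⇒ L₀.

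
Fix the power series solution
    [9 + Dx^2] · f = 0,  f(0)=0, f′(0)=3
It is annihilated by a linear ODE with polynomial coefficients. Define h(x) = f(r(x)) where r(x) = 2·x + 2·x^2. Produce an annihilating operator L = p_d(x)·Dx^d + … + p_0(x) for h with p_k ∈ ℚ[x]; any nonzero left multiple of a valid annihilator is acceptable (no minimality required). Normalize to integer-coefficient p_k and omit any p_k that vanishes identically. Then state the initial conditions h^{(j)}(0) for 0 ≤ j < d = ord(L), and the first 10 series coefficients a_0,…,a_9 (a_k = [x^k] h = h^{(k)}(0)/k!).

L = (36 + 216·x + 432·x^2 + 288·x^3) - 2·Dx + (1 + 2·x)·Dx^2  (order 2).
h: a_k = 0, 6, 6, -36, -108, -216/5, 288, 20736/35, 1296/5, -28512/35, …
ICs: h(0) = 0, h′(0) = 6.

f: a_k = 0, 3, 0, -9/2, 0, 81/40, 0, -243/560, 0, 243/4480, …
Change of var in L_f (x↦r) gives L₀.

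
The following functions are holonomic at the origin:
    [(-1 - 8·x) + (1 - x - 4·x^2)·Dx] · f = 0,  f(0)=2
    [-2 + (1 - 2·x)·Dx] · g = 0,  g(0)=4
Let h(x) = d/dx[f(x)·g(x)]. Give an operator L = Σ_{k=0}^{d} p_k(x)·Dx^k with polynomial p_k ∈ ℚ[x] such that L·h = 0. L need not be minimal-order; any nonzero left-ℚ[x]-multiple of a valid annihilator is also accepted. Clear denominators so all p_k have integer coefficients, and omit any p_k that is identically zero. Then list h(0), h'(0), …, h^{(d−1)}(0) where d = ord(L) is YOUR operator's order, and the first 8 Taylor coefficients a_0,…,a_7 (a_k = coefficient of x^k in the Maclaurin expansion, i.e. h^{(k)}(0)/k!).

f: a_k = 2, 2, 10, 18, 58, 130, 362, 882, …
g: a_k = 4, 8, 16, 32, 64, 128, 256, 512, …
f·g: L₀ = L_f ⊗_s L_g, ord ≤ 1·1.
h=h₀': d/dx-closure on L₀ ⇒ L.
L = (22 - 12·x - 120·x^2 - 256·x^3 + 768·x^4) + (-3 + 5·x + 42·x^2 - 88·x^3 - 80·x^4 + 192·x^5)·Dx  (order 1).
h: a_k = 24, 176, 744, 2912, 9880, 32400, 100296, 303808, …
ICs: h(0) = 24.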